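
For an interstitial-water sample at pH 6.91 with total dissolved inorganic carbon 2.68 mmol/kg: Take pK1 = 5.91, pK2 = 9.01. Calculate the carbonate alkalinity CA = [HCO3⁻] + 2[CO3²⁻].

CA = 2.46 mmol/kg

CA = [HCO3⁻] + 2[CO3²⁻] = (α₁ + 2α₂)·DIC
At pH 6.91: [H⁺]/K1 = 10^-1.00 = 0.10000, K2/[H⁺] = 10^-2.10 = 0.0079433
α₁ = 1/(1 + 0.10000 + 0.0079433) = 1/1.1079 = 0.9026; α₂ = α₁·K2/[H⁺] = 0.007169
α₁ + 2α₂ = 0.9169
CA = 0.9169 × 2.68 = 2.46 mmol/kg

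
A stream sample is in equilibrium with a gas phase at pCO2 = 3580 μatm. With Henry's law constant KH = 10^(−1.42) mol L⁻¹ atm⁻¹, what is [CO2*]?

[CO2*] = 136 μmol/L

KH = 10^(−1.42) = 3.802×10^-2 mol L⁻¹ atm⁻¹
[CO2*] = KH · pCO2 = 3.802×10^-2 × 3580×10^-6 atm = 1.36×10^-4 mol/L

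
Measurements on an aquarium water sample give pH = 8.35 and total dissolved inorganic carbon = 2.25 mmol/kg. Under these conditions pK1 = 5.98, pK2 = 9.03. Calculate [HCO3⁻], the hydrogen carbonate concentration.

α₁ = 1 / (1 + [H⁺]/K1 + K2/[H⁺]) = 1 / (1 + 10^-2.37 + 10^-0.68)
   = 1 / (1 + 0.0042658 + 0.20893) = 1/1.2132 = 0.8243
[HCO3⁻] = α₁ × DIC = 0.8243 × 2.25 = 1.85 mmol/kg

[HCO3⁻] = 1.85 mmol/kg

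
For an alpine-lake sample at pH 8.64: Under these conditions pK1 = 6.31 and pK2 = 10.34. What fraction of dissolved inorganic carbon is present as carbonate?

α₂ = 0.0195

α₂ = 1 / (1 + [H⁺]/K2 + [H⁺]²/(K1K2)) = 1 / (1 + 10^+1.70 + 10^-0.63)
   = 1 / (1 + 50.119 + 0.23442) = 1/51.353 = 0.01947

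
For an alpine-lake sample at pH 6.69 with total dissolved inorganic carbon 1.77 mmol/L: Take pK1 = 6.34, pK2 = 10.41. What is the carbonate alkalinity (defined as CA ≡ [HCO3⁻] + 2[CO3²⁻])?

CA = [HCO3⁻] + 2[CO3²⁻] = (α₁ + 2α₂)·DIC
At pH 6.69: [H⁺]/K1 = 10^-0.35 = 0.44668, K2/[H⁺] = 10^-3.72 = 0.00019055
α₁ = 1/(1 + 0.44668 + 0.00019055) = 1/1.4469 = 0.6911; α₂ = α₁·K2/[H⁺] = 0.0001317
α₁ + 2α₂ = 0.6914
CA = 0.6914 × 1.77 = 1.22 mmol/L

CA = 1.22 mmol/L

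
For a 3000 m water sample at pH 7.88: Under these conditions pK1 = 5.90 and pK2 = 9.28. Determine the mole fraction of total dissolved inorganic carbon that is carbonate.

α₂ = 0.0379

α₂ = 1 / (1 + [H⁺]/K2 + [H⁺]²/(K1K2)) = 1 / (1 + 10^+1.40 + 10^-0.58)
   = 1 / (1 + 25.119 + 0.26303) = 1/26.382 = 0.03790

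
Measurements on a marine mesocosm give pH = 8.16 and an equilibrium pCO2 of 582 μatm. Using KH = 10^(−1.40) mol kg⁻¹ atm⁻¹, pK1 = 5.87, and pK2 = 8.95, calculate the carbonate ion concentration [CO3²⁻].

[CO3²⁻] = 0.733 mmol/kg

[CO2*] = KH · pCO2 = 10^(−1.40) × 582×10^-6 = 2.317×10^-5 mol/kg
α₀ = 1/(1 + K1/[H⁺] + K1K2/[H⁺]²) = 1/(1 + 10^+2.29 + 10^+1.50) = 0.004394
DIC = [CO2*]/α₀ = 2.317×10^-5 / 0.004394 = 5.274 mmol/kg
[CO3²⁻] = α₂·DIC; α₂ = 0.1389, so [CO3²⁻] = 0.1389 × 5.274 = 0.733 mmol/kg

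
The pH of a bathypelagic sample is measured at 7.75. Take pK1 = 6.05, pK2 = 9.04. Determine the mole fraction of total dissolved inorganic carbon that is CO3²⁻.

α₂ = 1 / (1 + [H⁺]/K2 + [H⁺]²/(K1K2)) = 1 / (1 + 10^+1.29 + 10^-0.41)
   = 1 / (1 + 19.498 + 0.38905) = 1/20.887 = 0.04788

α₂ = 0.0479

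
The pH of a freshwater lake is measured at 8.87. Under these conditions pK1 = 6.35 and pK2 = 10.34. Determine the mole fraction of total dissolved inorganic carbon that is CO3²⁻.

α₂ = 0.0327

α₂ = 1 / (1 + [H⁺]/K2 + [H⁺]²/(K1K2)) = 1 / (1 + 10^+1.47 + 10^-1.05)
   = 1 / (1 + 29.512 + 0.089125) = 1/30.601 = 0.03268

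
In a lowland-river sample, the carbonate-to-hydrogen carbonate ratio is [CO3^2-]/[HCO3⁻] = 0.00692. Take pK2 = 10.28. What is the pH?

pH = 8.12

From K2 = [H⁺][CO3^2-]/[HCO3⁻]:  pH = pK2 + log₁₀([CO3^2-]/[HCO3⁻])
log₁₀(0.00692) = -2.160
pH = 10.28 + (-2.160) = 8.12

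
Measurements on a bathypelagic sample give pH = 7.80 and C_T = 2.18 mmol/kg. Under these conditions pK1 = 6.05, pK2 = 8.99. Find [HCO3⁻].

[HCO3⁻] = 2.01 mmol/kg

α₁ = 1 / (1 + [H⁺]/K1 + K2/[H⁺]) = 1 / (1 + 10^-1.75 + 10^-1.19)
   = 1 / (1 + 0.017783 + 0.064565) = 1/1.0823 = 0.9239
[HCO3⁻] = α₁ × DIC = 0.9239 × 2.18 = 2.01 mmol/kg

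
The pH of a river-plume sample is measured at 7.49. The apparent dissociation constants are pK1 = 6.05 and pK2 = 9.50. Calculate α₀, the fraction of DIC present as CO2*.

α₀ = 1 / (1 + K1/[H⁺] + K1K2/[H⁺]²) = 1 / (1 + 10^+1.44 + 10^-0.57)
   = 1 / (1 + 27.542 + 0.26915) = 1/28.811 = 0.03471

α₀ = 0.0347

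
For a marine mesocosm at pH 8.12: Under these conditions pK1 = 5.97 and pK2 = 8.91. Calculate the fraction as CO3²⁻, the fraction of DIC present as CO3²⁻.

α₂ = 0.139

α₂ = 1 / (1 + [H⁺]/K2 + [H⁺]²/(K1K2)) = 1 / (1 + 10^+0.79 + 10^-1.36)
   = 1 / (1 + 6.1660 + 0.043652) = 1/7.2096 = 0.1387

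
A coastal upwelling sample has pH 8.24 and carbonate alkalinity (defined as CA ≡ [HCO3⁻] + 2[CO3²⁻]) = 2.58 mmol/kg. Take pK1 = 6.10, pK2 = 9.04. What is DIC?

CA = [HCO3⁻] + 2[CO3²⁻] = (α₁ + 2α₂)·DIC
At pH 8.24: [H⁺]/K1 = 10^-2.14 = 0.0072444, K2/[H⁺] = 10^-0.80 = 0.15849
α₁ = 1/(1 + 0.0072444 + 0.15849) = 1/1.1657 = 0.8578; α₂ = α₁·K2/[H⁺] = 0.1360
α₁ + 2α₂ = 1.1297
DIC = CA / (α₁ + 2α₂) = 2.58 / 1.1297 = 2.28 mmol/kg

DIC = 2.28 mmol/kg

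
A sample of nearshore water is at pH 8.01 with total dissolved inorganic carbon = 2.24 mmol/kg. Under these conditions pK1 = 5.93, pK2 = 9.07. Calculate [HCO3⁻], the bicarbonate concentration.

α₁ = 1 / (1 + [H⁺]/K1 + K2/[H⁺]) = 1 / (1 + 10^-2.08 + 10^-1.06)
   = 1 / (1 + 0.0083176 + 0.087096) = 1/1.0954 = 0.9129
[HCO3⁻] = α₁ × DIC = 0.9129 × 2.24 = 2.04 mmol/kg

[HCO3⁻] = 2.04 mmol/kg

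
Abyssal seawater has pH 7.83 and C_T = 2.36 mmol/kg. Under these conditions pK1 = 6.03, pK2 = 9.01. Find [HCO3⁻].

[HCO3⁻] = 2.18 mmol/kg

α₁ = 1 / (1 + [H⁺]/K1 + K2/[H⁺]) = 1 / (1 + 10^-1.80 + 10^-1.18)
   = 1 / (1 + 0.015849 + 0.066069) = 1/1.0819 = 0.9243
[HCO3⁻] = α₁ × DIC = 0.9243 × 2.36 = 2.18 mmol/kg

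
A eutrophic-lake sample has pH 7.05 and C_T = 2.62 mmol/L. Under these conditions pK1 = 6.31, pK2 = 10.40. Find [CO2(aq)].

[CO2*] = 0.403 mmol/L

α₀ = 1 / (1 + K1/[H⁺] + K1K2/[H⁺]²) = 1 / (1 + 10^+0.74 + 10^-2.61)
   = 1 / (1 + 5.4954 + 0.0024547) = 1/6.4979 = 0.1539
[CO2*] = α₀ × DIC = 0.1539 × 2.62 = 0.403 mmol/L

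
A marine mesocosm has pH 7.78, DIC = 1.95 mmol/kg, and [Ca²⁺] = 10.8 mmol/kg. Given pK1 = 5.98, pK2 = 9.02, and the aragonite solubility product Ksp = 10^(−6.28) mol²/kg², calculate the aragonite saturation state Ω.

Ω = 2.15

α₂ = 1 / (1 + [H⁺]/K2 + [H⁺]²/(K1K2)) = 1 / (1 + 10^+1.24 + 10^-0.56)
   = 1 / (1 + 17.378 + 0.27542) = 1/18.653 = 0.05361
[CO3²⁻] = α₂ × DIC = 0.05361 × 1.95 = 0.1045 mmol/kg
Ksp = 10^(−6.28) = 5.248×10^-7
Ω = [Ca²⁺][CO3²⁻]/Ksp = (10.8×10^-3)(1.045×10^-4) / 5.248×10^-7 = 2.15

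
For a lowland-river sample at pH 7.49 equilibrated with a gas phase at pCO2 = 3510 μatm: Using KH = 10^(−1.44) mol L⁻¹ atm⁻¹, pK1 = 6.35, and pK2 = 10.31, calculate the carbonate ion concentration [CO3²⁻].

[CO3²⁻] = 2.66 μmol/L

[CO2*] = KH · pCO2 = 10^(−1.44) × 3510×10^-6 = 1.274×10^-4 mol/L
α₀ = 1/(1 + K1/[H⁺] + K1K2/[H⁺]²) = 1/(1 + 10^+1.14 + 10^-1.68) = 0.06745
DIC = [CO2*]/α₀ = 1.274×10^-4 / 0.06745 = 1.889 mmol/L
[CO3²⁻] = α₂·DIC; α₂ = 0.001409, so [CO3²⁻] = 0.001409 × 1.889 = 0.00266 mmol/L = 2.66 μmol/L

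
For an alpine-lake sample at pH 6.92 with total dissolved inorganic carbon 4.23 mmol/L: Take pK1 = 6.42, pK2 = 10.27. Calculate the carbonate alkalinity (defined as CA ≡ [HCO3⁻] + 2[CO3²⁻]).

CA = [HCO3⁻] + 2[CO3²⁻] = (α₁ + 2α₂)·DIC
At pH 6.92: [H⁺]/K1 = 10^-0.50 = 0.31623, K2/[H⁺] = 10^-3.35 = 0.00044668
α₁ = 1/(1 + 0.31623 + 0.00044668) = 1/1.3167 = 0.7595; α₂ = α₁·K2/[H⁺] = 0.0003393
α₁ + 2α₂ = 0.7602
CA = 0.7602 × 4.23 = 3.22 mmol/L

CA = 3.22 mmol/L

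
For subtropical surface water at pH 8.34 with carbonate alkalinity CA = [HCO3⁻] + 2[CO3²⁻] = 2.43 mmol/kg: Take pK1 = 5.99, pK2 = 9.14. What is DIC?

CA = [HCO3⁻] + 2[CO3²⁻] = (α₁ + 2α₂)·DIC
At pH 8.34: [H⁺]/K1 = 10^-2.35 = 0.0044668, K2/[H⁺] = 10^-0.80 = 0.15849
α₁ = 1/(1 + 0.0044668 + 0.15849) = 1/1.1630 = 0.8599; α₂ = α₁·K2/[H⁺] = 0.1363
α₁ + 2α₂ = 1.1324
DIC = CA / (α₁ + 2α₂) = 2.43 / 1.1324 = 2.15 mmol/kg

DIC = 2.15 mmol/kg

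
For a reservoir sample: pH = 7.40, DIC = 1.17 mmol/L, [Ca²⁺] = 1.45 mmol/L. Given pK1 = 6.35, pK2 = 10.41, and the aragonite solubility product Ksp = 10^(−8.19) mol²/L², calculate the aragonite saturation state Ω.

Ω = 0.236

α₂ = 1 / (1 + [H⁺]/K2 + [H⁺]²/(K1K2)) = 1 / (1 + 10^+3.01 + 10^+1.96)
   = 1 / (1 + 1023.3 + 91.201) = 1/1115.5 = 0.0008965
[CO3²⁻] = α₂ × DIC = 0.0008965 × 1.17 = 0.001049 mmol/L = 1.049 μmol/L
Ksp = 10^(−8.19) = 6.457×10^-9
Ω = [Ca²⁺][CO3²⁻]/Ksp = (1.45×10^-3)(1.049×10^-6) / 6.457×10^-9 = 0.236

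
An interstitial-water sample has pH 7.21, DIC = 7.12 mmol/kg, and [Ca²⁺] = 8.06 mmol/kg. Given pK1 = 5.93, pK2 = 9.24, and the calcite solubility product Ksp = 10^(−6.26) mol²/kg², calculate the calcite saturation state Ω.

Ω = 0.918

α₂ = 1 / (1 + [H⁺]/K2 + [H⁺]²/(K1K2)) = 1 / (1 + 10^+2.03 + 10^+0.75)
   = 1 / (1 + 107.15 + 5.6234) = 1/113.78 = 0.008789
[CO3²⁻] = α₂ × DIC = 0.008789 × 7.12 = 0.06258 mmol/kg
Ksp = 10^(−6.26) = 5.495×10^-7
Ω = [Ca²⁺][CO3²⁻]/Ksp = (8.06×10^-3)(6.258×10^-5) / 5.495×10^-7 = 0.918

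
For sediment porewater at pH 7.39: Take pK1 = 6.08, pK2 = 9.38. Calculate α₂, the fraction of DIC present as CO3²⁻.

α₂ = 1 / (1 + [H⁺]/K2 + [H⁺]²/(K1K2)) = 1 / (1 + 10^+1.99 + 10^+0.68)
   = 1 / (1 + 97.724 + 4.7863) = 1/103.51 = 0.009661

α₂ = 0.00966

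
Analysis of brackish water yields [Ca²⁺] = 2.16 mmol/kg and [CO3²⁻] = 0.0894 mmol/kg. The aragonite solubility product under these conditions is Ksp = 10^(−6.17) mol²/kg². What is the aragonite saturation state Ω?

Ω = 0.286

Ksp = 10^(−6.17) = 6.761×10^-7
Ω = [Ca²⁺][CO3²⁻]/Ksp = (2.16×10^-3)(0.0894×10^-3) / 6.761×10^-7 = 0.286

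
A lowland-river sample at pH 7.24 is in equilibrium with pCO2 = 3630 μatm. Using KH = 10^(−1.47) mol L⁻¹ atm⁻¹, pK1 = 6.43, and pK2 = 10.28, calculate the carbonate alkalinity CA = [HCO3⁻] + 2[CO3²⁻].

[CO2*] = KH · pCO2 = 10^(−1.47) × 3630×10^-6 = 1.230×10^-4 mol/L
α₀ = 1/(1 + K1/[H⁺] + K1K2/[H⁺]²) = 1/(1 + 10^+0.81 + 10^-2.23) = 0.1340
DIC = [CO2*]/α₀ = 1.230×10^-4 / 0.1340 = 0.9179 mmol/L
CA = (α₁ + 2α₂)·DIC = (0.8652 + 2×0.0007891) × 0.9179 = 0.796 mmol/L

CA = 0.796 mmol/L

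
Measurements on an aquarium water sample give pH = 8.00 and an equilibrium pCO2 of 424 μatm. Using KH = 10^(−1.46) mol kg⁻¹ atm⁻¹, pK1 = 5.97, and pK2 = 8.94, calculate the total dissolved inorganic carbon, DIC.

DIC = 1.77 mmol/kg

[CO2*] = KH · pCO2 = 10^(−1.46) × 424×10^-6 = 1.470×10^-5 mol/kg
α₀ = 1/(1 + K1/[H⁺] + K1K2/[H⁺]²) = 1/(1 + 10^+2.03 + 10^+1.09) = 0.008302
DIC = [CO2*]/α₀ = 1.470×10^-5 / 0.008302 = 1.77 mmol/kg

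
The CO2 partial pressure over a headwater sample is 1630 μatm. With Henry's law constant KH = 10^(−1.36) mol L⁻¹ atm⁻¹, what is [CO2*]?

KH = 10^(−1.36) = 4.365×10^-2 mol L⁻¹ atm⁻¹
[CO2*] = KH · pCO2 = 4.365×10^-2 × 1630×10^-6 atm = 7.12×10^-5 mol/L

[CO2*] = 71.2 μmol/L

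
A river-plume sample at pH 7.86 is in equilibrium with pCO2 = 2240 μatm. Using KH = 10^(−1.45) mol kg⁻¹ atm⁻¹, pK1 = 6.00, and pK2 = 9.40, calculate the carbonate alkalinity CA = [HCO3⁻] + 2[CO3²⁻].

CA = 6.09 mmol/kg

[CO2*] = KH · pCO2 = 10^(−1.45) × 2240×10^-6 = 7.948×10^-5 mol/kg
α₀ = 1/(1 + K1/[H⁺] + K1K2/[H⁺]²) = 1/(1 + 10^+1.86 + 10^+0.32) = 0.01324
DIC = [CO2*]/α₀ = 7.948×10^-5 / 0.01324 = 6.003 mmol/kg
CA = (α₁ + 2α₂)·DIC = (0.9591 + 2×0.02766) × 6.003 = 6.09 mmol/kg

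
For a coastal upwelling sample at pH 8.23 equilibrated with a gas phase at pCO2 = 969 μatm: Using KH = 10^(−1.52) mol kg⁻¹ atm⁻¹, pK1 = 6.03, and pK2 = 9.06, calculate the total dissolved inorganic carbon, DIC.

DIC = 5.35 mmol/kg

[CO2*] = KH · pCO2 = 10^(−1.52) × 969×10^-6 = 2.926×10^-5 mol/kg
α₀ = 1/(1 + K1/[H⁺] + K1K2/[H⁺]²) = 1/(1 + 10^+2.20 + 10^+1.37) = 0.005467
DIC = [CO2*]/α₀ = 2.926×10^-5 / 0.005467 = 5.35 mmol/kg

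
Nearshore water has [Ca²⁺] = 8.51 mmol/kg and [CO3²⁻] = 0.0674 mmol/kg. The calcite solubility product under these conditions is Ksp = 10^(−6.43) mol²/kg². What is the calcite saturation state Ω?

Ksp = 10^(−6.43) = 3.715×10^-7
Ω = [Ca²⁺][CO3²⁻]/Ksp = (8.51×10^-3)(0.0674×10^-3) / 3.715×10^-7 = 1.54

Ω = 1.54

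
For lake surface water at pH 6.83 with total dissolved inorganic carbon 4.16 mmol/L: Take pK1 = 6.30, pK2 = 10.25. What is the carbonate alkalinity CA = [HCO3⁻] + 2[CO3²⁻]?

CA = [HCO3⁻] + 2[CO3²⁻] = (α₁ + 2α₂)·DIC
At pH 6.83: [H⁺]/K1 = 10^-0.53 = 0.29512, K2/[H⁺] = 10^-3.42 = 0.00038019
α₁ = 1/(1 + 0.29512 + 0.00038019) = 1/1.2955 = 0.7719; α₂ = α₁·K2/[H⁺] = 0.0002935
α₁ + 2α₂ = 0.7725
CA = 0.7725 × 4.16 = 3.21 mmol/L

CA = 3.21 mmol/L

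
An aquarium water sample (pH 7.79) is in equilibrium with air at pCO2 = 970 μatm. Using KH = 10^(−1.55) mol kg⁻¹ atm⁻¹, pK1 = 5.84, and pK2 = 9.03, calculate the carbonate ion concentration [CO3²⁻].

[CO2*] = KH · pCO2 = 10^(−1.55) × 970×10^-6 = 2.734×10^-5 mol/kg
α₀ = 1/(1 + K1/[H⁺] + K1K2/[H⁺]²) = 1/(1 + 10^+1.95 + 10^+0.71) = 0.01050
DIC = [CO2*]/α₀ = 2.734×10^-5 / 0.01050 = 2.604 mmol/kg
[CO3²⁻] = α₂·DIC; α₂ = 0.05384, so [CO3²⁻] = 0.05384 × 2.604 = 0.140 mmol/kg

[CO3²⁻] = 0.140 mmol/kg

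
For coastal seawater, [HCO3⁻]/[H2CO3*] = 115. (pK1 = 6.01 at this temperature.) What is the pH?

From K1 = [H⁺][HCO3⁻]/[H2CO3*]:  pH = pK1 + log₁₀([HCO3⁻]/[H2CO3*])
log₁₀(115) = +2.061
pH = 6.01 + (+2.061) = 8.07

pH = 8.07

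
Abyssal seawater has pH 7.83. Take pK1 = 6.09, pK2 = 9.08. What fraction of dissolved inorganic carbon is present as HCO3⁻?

α₁ = 1 / (1 + [H⁺]/K1 + K2/[H⁺]) = 1 / (1 + 10^-1.74 + 10^-1.25)
   = 1 / (1 + 0.018197 + 0.056234) = 1/1.0744 = 0.9307

α₁ = 0.931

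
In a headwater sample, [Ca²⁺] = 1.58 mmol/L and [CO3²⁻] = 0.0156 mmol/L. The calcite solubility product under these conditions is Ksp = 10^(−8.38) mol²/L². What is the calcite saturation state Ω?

Ksp = 10^(−8.38) = 4.169×10^-9
Ω = [Ca²⁺][CO3²⁻]/Ksp = (1.58×10^-3)(0.0156×10^-3) / 4.169×10^-9 = 5.91

Ω = 5.91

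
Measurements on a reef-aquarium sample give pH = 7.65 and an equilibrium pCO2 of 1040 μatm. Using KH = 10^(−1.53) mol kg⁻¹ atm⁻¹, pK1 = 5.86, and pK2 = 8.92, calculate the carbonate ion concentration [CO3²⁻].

[CO3²⁻] = 0.102 mmol/kg

[CO2*] = KH · pCO2 = 10^(−1.53) × 1040×10^-6 = 3.069×10^-5 mol/kg
α₀ = 1/(1 + K1/[H⁺] + K1K2/[H⁺]²) = 1/(1 + 10^+1.79 + 10^+0.52) = 0.01516
DIC = [CO2*]/α₀ = 3.069×10^-5 / 0.01516 = 2.025 mmol/kg
[CO3²⁻] = α₂·DIC; α₂ = 0.05019, so [CO3²⁻] = 0.05019 × 2.025 = 0.102 mmol/kg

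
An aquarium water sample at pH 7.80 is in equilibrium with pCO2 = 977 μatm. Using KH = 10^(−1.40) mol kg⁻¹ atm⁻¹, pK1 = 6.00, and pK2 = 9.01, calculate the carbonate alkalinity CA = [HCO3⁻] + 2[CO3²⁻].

[CO2*] = KH · pCO2 = 10^(−1.40) × 977×10^-6 = 3.890×10^-5 mol/kg
α₀ = 1/(1 + K1/[H⁺] + K1K2/[H⁺]²) = 1/(1 + 10^+1.80 + 10^+0.59) = 0.01471
DIC = [CO2*]/α₀ = 3.890×10^-5 / 0.01471 = 2.644 mmol/kg
CA = (α₁ + 2α₂)·DIC = (0.9281 + 2×0.05722) × 2.644 = 2.76 mmol/kg

CA = 2.76 mmol/kg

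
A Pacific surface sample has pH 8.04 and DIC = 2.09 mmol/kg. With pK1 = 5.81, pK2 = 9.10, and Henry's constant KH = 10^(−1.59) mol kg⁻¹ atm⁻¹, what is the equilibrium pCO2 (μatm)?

α₀ = 1 / (1 + K1/[H⁺] + K1K2/[H⁺]²) = 1 / (1 + 10^+2.23 + 10^+1.17)
   = 1 / (1 + 169.82 + 14.791) = 1/185.62 = 0.005387
[CO2*] = α₀ × DIC = 0.005387 × 2.09 = 0.01126 mmol/kg = 11.26 μmol/kg
pCO2 = [CO2*]/KH = 1.126×10^-5 / 2.570×10^-2 = 438 μatm

pCO2 = 438 μatm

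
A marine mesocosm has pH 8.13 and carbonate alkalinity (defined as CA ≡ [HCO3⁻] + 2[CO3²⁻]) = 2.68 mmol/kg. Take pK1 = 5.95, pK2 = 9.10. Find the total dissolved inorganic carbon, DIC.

CA = [HCO3⁻] + 2[CO3²⁻] = (α₁ + 2α₂)·DIC
At pH 8.13: [H⁺]/K1 = 10^-2.18 = 0.0066069, K2/[H⁺] = 10^-0.97 = 0.10715
α₁ = 1/(1 + 0.0066069 + 0.10715) = 1/1.1138 = 0.8979; α₂ = α₁·K2/[H⁺] = 0.09621
α₁ + 2α₂ = 1.0903
DIC = CA / (α₁ + 2α₂) = 2.68 / 1.0903 = 2.46 mmol/kg

DIC = 2.46 mmol/kg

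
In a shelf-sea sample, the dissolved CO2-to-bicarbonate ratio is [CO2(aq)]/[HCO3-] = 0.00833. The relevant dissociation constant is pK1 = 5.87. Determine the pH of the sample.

pH = 7.95

From K1 = [H⁺][HCO3-]/[CO2(aq)]:  pH = pK1 − log₁₀([CO2(aq)]/[HCO3-])
log₁₀(0.00833) = -2.079
pH = 5.87 − (-2.079) = 7.95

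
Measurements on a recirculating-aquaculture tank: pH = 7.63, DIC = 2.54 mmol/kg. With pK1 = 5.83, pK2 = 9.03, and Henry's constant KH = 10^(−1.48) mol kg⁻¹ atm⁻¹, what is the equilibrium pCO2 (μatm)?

α₀ = 1 / (1 + K1/[H⁺] + K1K2/[H⁺]²) = 1 / (1 + 10^+1.80 + 10^+0.40)
   = 1 / (1 + 63.096 + 2.5119) = 1/66.608 = 0.01501
[CO2*] = α₀ × DIC = 0.01501 × 2.54 = 0.03813 mmol/kg
pCO2 = [CO2*]/KH = 3.813×10^-5 / 3.311×10^-2 = 1150 μatm

pCO2 = 1150 μatm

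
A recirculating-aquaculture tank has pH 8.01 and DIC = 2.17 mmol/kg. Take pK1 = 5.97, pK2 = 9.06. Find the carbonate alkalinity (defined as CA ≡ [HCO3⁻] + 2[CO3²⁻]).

CA = [HCO3⁻] + 2[CO3²⁻] = (α₁ + 2α₂)·DIC
At pH 8.01: [H⁺]/K1 = 10^-2.04 = 0.0091201, K2/[H⁺] = 10^-1.05 = 0.089125
α₁ = 1/(1 + 0.0091201 + 0.089125) = 1/1.0982 = 0.9105; α₂ = α₁·K2/[H⁺] = 0.08115
α₁ + 2α₂ = 1.0728
CA = 1.0728 × 2.17 = 2.33 mmol/kg

CA = 2.33 mmol/kg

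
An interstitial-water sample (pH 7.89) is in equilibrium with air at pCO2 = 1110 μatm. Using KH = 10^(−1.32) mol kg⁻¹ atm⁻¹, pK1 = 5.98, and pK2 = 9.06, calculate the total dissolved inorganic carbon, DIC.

DIC = 4.66 mmol/kg

[CO2*] = KH · pCO2 = 10^(−1.32) × 1110×10^-6 = 5.313×10^-5 mol/kg
α₀ = 1/(1 + K1/[H⁺] + K1K2/[H⁺]²) = 1/(1 + 10^+1.91 + 10^+0.74) = 0.01139
DIC = [CO2*]/α₀ = 5.313×10^-5 / 0.01139 = 4.66 mmol/kg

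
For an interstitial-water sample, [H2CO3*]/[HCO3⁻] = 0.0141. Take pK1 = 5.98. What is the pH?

From K1 = [H⁺][HCO3⁻]/[H2CO3*]:  pH = pK1 − log₁₀([H2CO3*]/[HCO3⁻])
log₁₀(0.0141) = -1.851
pH = 5.98 − (-1.851) = 7.83

pH = 7.83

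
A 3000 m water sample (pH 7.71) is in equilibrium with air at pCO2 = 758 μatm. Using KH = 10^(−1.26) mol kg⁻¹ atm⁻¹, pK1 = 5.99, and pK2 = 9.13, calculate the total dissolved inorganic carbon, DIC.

[CO2*] = KH · pCO2 = 10^(−1.26) × 758×10^-6 = 4.166×10^-5 mol/kg
α₀ = 1/(1 + K1/[H⁺] + K1K2/[H⁺]²) = 1/(1 + 10^+1.72 + 10^+0.30) = 0.01803
DIC = [CO2*]/α₀ = 4.166×10^-5 / 0.01803 = 2.31 mmol/kg

DIC = 2.31 mmol/kg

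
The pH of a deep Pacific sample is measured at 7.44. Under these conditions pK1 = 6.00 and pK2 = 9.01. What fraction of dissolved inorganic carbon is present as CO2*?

α₀ = 0.0341

α₀ = 1 / (1 + K1/[H⁺] + K1K2/[H⁺]²) = 1 / (1 + 10^+1.44 + 10^-0.13)
   = 1 / (1 + 27.542 + 0.74131) = 1/29.284 = 0.03415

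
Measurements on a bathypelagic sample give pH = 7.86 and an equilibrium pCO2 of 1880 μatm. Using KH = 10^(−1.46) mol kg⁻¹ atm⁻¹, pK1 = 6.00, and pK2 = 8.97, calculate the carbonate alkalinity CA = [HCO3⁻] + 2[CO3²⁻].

CA = 5.46 mmol/kg

[CO2*] = KH · pCO2 = 10^(−1.46) × 1880×10^-6 = 6.519×10^-5 mol/kg
α₀ = 1/(1 + K1/[H⁺] + K1K2/[H⁺]²) = 1/(1 + 10^+1.86 + 10^+0.75) = 0.01265
DIC = [CO2*]/α₀ = 6.519×10^-5 / 0.01265 = 5.154 mmol/kg
CA = (α₁ + 2α₂)·DIC = (0.9162 + 2×0.07112) × 5.154 = 5.46 mmol/kg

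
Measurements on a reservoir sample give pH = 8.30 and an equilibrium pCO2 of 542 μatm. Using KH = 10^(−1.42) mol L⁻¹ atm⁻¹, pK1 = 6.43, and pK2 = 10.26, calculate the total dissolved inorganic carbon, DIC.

DIC = 1.56 mmol/L

[CO2*] = KH · pCO2 = 10^(−1.42) × 542×10^-6 = 2.061×10^-5 mol/L
α₀ = 1/(1 + K1/[H⁺] + K1K2/[H⁺]²) = 1/(1 + 10^+1.87 + 10^-0.09) = 0.01317
DIC = [CO2*]/α₀ = 2.061×10^-5 / 0.01317 = 1.56 mmol/L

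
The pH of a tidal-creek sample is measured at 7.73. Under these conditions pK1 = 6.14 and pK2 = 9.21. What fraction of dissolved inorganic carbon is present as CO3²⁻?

α₂ = 1 / (1 + [H⁺]/K2 + [H⁺]²/(K1K2)) = 1 / (1 + 10^+1.48 + 10^-0.11)
   = 1 / (1 + 30.200 + 0.77625) = 1/31.976 = 0.03127

α₂ = 0.0313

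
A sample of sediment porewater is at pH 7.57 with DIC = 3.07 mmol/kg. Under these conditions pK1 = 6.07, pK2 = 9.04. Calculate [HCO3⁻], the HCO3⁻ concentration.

α₁ = 1 / (1 + [H⁺]/K1 + K2/[H⁺]) = 1 / (1 + 10^-1.50 + 10^-1.47)
   = 1 / (1 + 0.031623 + 0.033884) = 1/1.0655 = 0.9385
[HCO3⁻] = α₁ × DIC = 0.9385 × 3.07 = 2.88 mmol/kg

[HCO3⁻] = 2.88 mmol/kg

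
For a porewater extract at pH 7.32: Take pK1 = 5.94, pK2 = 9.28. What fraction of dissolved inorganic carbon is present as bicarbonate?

α₁ = 0.950

α₁ = 1 / (1 + [H⁺]/K1 + K2/[H⁺]) = 1 / (1 + 10^-1.38 + 10^-1.96)
   = 1 / (1 + 0.041687 + 0.010965) = 1/1.0527 = 0.9500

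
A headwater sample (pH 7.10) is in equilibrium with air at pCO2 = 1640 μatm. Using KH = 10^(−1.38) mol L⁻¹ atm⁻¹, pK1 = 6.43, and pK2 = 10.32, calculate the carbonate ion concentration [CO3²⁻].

[CO2*] = KH · pCO2 = 10^(−1.38) × 1640×10^-6 = 6.837×10^-5 mol/L
α₀ = 1/(1 + K1/[H⁺] + K1K2/[H⁺]²) = 1/(1 + 10^+0.67 + 10^-2.55) = 0.1761
DIC = [CO2*]/α₀ = 6.837×10^-5 / 0.1761 = 0.3883 mmol/L
[CO3²⁻] = α₂·DIC; α₂ = 0.0004962, so [CO3²⁻] = 0.0004962 × 0.3883 = 0.000193 mmol/L = 0.193 μmol/L

[CO3²⁻] = 0.193 μmol/L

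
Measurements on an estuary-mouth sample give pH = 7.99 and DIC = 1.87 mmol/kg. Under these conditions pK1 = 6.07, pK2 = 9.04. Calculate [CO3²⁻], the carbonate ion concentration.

[CO3²⁻] = 0.151 mmol/kg

α₂ = 1 / (1 + [H⁺]/K2 + [H⁺]²/(K1K2)) = 1 / (1 + 10^+1.05 + 10^-0.87)
   = 1 / (1 + 11.220 + 0.13490) = 1/12.355 = 0.08094
[CO3²⁻] = α₂ × DIC = 0.08094 × 1.87 = 0.151 mmol/kg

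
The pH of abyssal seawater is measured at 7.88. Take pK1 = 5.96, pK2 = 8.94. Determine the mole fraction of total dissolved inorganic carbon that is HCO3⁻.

α₁ = 0.910

α₁ = 1 / (1 + [H⁺]/K1 + K2/[H⁺]) = 1 / (1 + 10^-1.92 + 10^-1.06)
   = 1 / (1 + 0.012023 + 0.087096) = 1/1.0991 = 0.9098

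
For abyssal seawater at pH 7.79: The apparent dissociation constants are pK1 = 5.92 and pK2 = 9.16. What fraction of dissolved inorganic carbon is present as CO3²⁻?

α₂ = 1 / (1 + [H⁺]/K2 + [H⁺]²/(K1K2)) = 1 / (1 + 10^+1.37 + 10^-0.50)
   = 1 / (1 + 23.442 + 0.31623) = 1/24.759 = 0.04039

α₂ = 0.0404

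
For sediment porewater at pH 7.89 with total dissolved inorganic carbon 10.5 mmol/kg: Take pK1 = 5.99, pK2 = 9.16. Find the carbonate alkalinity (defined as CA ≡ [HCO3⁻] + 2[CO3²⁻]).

CA = [HCO3⁻] + 2[CO3²⁻] = (α₁ + 2α₂)·DIC
At pH 7.89: [H⁺]/K1 = 10^-1.90 = 0.012589, K2/[H⁺] = 10^-1.27 = 0.053703
α₁ = 1/(1 + 0.012589 + 0.053703) = 1/1.0663 = 0.9378; α₂ = α₁·K2/[H⁺] = 0.05036
α₁ + 2α₂ = 1.0386
CA = 1.0386 × 10.5 = 10.9 mmol/kg

CA = 10.9 mmol/kg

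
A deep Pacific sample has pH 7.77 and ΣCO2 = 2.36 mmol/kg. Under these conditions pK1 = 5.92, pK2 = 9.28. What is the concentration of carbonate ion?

α₂ = 1 / (1 + [H⁺]/K2 + [H⁺]²/(K1K2)) = 1 / (1 + 10^+1.51 + 10^-0.34)
   = 1 / (1 + 32.359 + 0.45709) = 1/33.816 = 0.02957
[CO3²⁻] = α₂ × DIC = 0.02957 × 2.36 = 0.0698 mmol/kg

[CO3²⁻] = 0.0698 mmol/kg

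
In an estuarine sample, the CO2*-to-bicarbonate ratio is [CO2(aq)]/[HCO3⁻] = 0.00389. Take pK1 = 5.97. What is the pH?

From K1 = [H⁺][HCO3⁻]/[CO2(aq)]:  pH = pK1 − log₁₀([CO2(aq)]/[HCO3⁻])
log₁₀(0.00389) = -2.410
pH = 5.97 − (-2.410) = 8.38

pH = 8.38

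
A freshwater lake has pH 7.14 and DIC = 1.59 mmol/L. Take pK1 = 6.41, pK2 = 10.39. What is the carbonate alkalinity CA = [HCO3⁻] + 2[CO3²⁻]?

CA = [HCO3⁻] + 2[CO3²⁻] = (α₁ + 2α₂)·DIC
At pH 7.14: [H⁺]/K1 = 10^-0.73 = 0.18621, K2/[H⁺] = 10^-3.25 = 0.00056234
α₁ = 1/(1 + 0.18621 + 0.00056234) = 1/1.1868 = 0.8426; α₂ = α₁·K2/[H⁺] = 0.0004738
α₁ + 2α₂ = 0.8436
CA = 0.8436 × 1.59 = 1.34 mmol/L

CA = 1.34 mmol/L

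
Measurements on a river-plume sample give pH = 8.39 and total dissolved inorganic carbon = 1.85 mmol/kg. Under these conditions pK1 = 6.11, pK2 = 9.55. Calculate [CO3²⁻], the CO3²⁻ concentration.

[CO3²⁻] = 0.119 mmol/kg

α₂ = 1 / (1 + [H⁺]/K2 + [H⁺]²/(K1K2)) = 1 / (1 + 10^+1.16 + 10^-1.12)
   = 1 / (1 + 14.454 + 0.075858) = 1/15.530 = 0.06439
[CO3²⁻] = α₂ × DIC = 0.06439 × 1.85 = 0.119 mmol/kg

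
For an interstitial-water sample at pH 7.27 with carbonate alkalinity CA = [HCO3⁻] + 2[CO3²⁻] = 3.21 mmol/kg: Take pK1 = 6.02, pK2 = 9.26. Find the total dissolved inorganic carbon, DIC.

CA = [HCO3⁻] + 2[CO3²⁻] = (α₁ + 2α₂)·DIC
At pH 7.27: [H⁺]/K1 = 10^-1.25 = 0.056234, K2/[H⁺] = 10^-1.99 = 0.010233
α₁ = 1/(1 + 0.056234 + 0.010233) = 1/1.0665 = 0.9377; α₂ = α₁·K2/[H⁺] = 0.009595
α₁ + 2α₂ = 0.9569
DIC = CA / (α₁ + 2α₂) = 3.21 / 0.9569 = 3.35 mmol/kg

DIC = 3.35 mmol/kg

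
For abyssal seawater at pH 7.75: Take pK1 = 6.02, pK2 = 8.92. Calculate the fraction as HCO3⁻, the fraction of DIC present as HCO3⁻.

α₁ = 1 / (1 + [H⁺]/K1 + K2/[H⁺]) = 1 / (1 + 10^-1.73 + 10^-1.17)
   = 1 / (1 + 0.018621 + 0.067608) = 1/1.0862 = 0.9206

α₁ = 0.921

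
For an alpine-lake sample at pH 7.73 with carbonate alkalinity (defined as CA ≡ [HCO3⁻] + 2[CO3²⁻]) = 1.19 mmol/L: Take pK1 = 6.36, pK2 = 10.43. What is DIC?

DIC = 1.24 mmol/L

CA = [HCO3⁻] + 2[CO3²⁻] = (α₁ + 2α₂)·DIC
At pH 7.73: [H⁺]/K1 = 10^-1.37 = 0.042658, K2/[H⁺] = 10^-2.70 = 0.0019953
α₁ = 1/(1 + 0.042658 + 0.0019953) = 1/1.0447 = 0.9573; α₂ = α₁·K2/[H⁺] = 0.001910
α₁ + 2α₂ = 0.9611
DIC = CA / (α₁ + 2α₂) = 1.19 / 0.9611 = 1.24 mmol/L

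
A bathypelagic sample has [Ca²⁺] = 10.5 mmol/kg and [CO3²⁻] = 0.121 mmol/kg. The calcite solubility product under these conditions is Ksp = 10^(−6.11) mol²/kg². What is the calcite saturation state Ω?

Ω = 1.64

Ksp = 10^(−6.11) = 7.762×10^-7
Ω = [Ca²⁺][CO3²⁻]/Ksp = (10.5×10^-3)(0.121×10^-3) / 7.762×10^-7 = 1.64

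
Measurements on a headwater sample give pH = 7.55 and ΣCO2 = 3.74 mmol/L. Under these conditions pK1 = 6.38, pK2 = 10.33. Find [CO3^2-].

[CO3²⁻] = 5.80 μmol/L

α₂ = 1 / (1 + [H⁺]/K2 + [H⁺]²/(K1K2)) = 1 / (1 + 10^+2.78 + 10^+1.61)
   = 1 / (1 + 602.56 + 40.738) = 1/644.30 = 0.001552
[CO3²⁻] = α₂ × DIC = 0.001552 × 3.74 = 0.00580 mmol/L = 5.80 μmol/L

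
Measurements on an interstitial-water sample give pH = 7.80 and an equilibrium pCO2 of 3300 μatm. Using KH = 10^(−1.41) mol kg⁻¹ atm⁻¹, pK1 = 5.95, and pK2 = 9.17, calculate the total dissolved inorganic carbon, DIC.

[CO2*] = KH · pCO2 = 10^(−1.41) × 3300×10^-6 = 1.284×10^-4 mol/kg
α₀ = 1/(1 + K1/[H⁺] + K1K2/[H⁺]²) = 1/(1 + 10^+1.85 + 10^+0.48) = 0.01337
DIC = [CO2*]/α₀ = 1.284×10^-4 / 0.01337 = 9.61 mmol/kg

DIC = 9.61 mmol/kg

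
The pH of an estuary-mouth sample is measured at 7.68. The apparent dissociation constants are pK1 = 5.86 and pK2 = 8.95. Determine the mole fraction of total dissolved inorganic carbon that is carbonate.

α₂ = 0.0502

α₂ = 1 / (1 + [H⁺]/K2 + [H⁺]²/(K1K2)) = 1 / (1 + 10^+1.27 + 10^-0.55)
   = 1 / (1 + 18.621 + 0.28184) = 1/19.903 = 0.05024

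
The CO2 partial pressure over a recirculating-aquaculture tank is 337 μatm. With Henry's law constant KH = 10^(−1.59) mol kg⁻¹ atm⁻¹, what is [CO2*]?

KH = 10^(−1.59) = 2.570×10^-2 mol kg⁻¹ atm⁻¹
[CO2*] = KH · pCO2 = 2.570×10^-2 × 337×10^-6 atm = 8.66×10^-6 mol/kg

[CO2*] = 8.66 μmol/kg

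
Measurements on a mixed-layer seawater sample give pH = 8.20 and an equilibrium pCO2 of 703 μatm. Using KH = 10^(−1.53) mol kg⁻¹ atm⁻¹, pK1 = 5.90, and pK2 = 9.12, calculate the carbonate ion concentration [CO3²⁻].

[CO3²⁻] = 0.498 mmol/kg

[CO2*] = KH · pCO2 = 10^(−1.53) × 703×10^-6 = 2.075×10^-5 mol/kg
α₀ = 1/(1 + K1/[H⁺] + K1K2/[H⁺]²) = 1/(1 + 10^+2.30 + 10^+1.38) = 0.004454
DIC = [CO2*]/α₀ = 2.075×10^-5 / 0.004454 = 4.658 mmol/kg
[CO3²⁻] = α₂·DIC; α₂ = 0.1068, so [CO3²⁻] = 0.1068 × 4.658 = 0.498 mmol/kg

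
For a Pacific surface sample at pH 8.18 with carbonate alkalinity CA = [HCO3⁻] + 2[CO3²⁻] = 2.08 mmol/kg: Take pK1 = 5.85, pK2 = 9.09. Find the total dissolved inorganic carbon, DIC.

CA = [HCO3⁻] + 2[CO3²⁻] = (α₁ + 2α₂)·DIC
At pH 8.18: [H⁺]/K1 = 10^-2.33 = 0.0046774, K2/[H⁺] = 10^-0.91 = 0.12303
α₁ = 1/(1 + 0.0046774 + 0.12303) = 1/1.1277 = 0.8868; α₂ = α₁·K2/[H⁺] = 0.1091
α₁ + 2α₂ = 1.1049
DIC = CA / (α₁ + 2α₂) = 2.08 / 1.1049 = 1.88 mmol/kg

DIC = 1.88 mmol/kg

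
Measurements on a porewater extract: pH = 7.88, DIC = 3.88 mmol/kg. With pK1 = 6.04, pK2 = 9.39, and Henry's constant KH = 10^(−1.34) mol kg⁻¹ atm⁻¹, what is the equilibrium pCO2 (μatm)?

pCO2 = 1170 μatm

α₀ = 1 / (1 + K1/[H⁺] + K1K2/[H⁺]²) = 1 / (1 + 10^+1.84 + 10^+0.33)
   = 1 / (1 + 69.183 + 2.1380) = 1/72.321 = 0.01383
[CO2*] = α₀ × DIC = 0.01383 × 3.88 = 0.05365 mmol/kg
pCO2 = [CO2*]/KH = 5.365×10^-5 / 4.571×10^-2 = 1170 μatm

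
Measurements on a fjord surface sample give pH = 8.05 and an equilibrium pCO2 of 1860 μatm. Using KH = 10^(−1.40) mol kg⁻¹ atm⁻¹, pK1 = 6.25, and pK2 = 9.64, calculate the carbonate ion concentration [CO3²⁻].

[CO2*] = KH · pCO2 = 10^(−1.40) × 1860×10^-6 = 7.405×10^-5 mol/kg
α₀ = 1/(1 + K1/[H⁺] + K1K2/[H⁺]²) = 1/(1 + 10^+1.80 + 10^+0.21) = 0.01522
DIC = [CO2*]/α₀ = 7.405×10^-5 / 0.01522 = 4.866 mmol/kg
[CO3²⁻] = α₂·DIC; α₂ = 0.02468, so [CO3²⁻] = 0.02468 × 4.866 = 0.120 mmol/kg

[CO3²⁻] = 0.120 mmol/kg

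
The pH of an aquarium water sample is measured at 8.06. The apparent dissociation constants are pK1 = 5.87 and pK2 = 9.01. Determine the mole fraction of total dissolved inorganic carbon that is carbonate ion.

α₂ = 1 / (1 + [H⁺]/K2 + [H⁺]²/(K1K2)) = 1 / (1 + 10^+0.95 + 10^-1.24)
   = 1 / (1 + 8.9125 + 0.057544) = 1/9.9701 = 0.1003

α₂ = 0.100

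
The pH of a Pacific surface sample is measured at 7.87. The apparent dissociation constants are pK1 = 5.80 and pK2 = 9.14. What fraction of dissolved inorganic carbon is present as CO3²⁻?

α₂ = 1 / (1 + [H⁺]/K2 + [H⁺]²/(K1K2)) = 1 / (1 + 10^+1.27 + 10^-0.80)
   = 1 / (1 + 18.621 + 0.15849) = 1/19.779 = 0.05056

α₂ = 0.0506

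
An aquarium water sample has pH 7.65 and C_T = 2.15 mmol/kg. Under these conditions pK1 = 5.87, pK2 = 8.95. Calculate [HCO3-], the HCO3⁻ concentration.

α₁ = 1 / (1 + [H⁺]/K1 + K2/[H⁺]) = 1 / (1 + 10^-1.78 + 10^-1.30)
   = 1 / (1 + 0.016596 + 0.050119) = 1/1.0667 = 0.9375
[HCO3⁻] = α₁ × DIC = 0.9375 × 2.15 = 2.02 mmol/kg

[HCO3⁻] = 2.02 mmol/kg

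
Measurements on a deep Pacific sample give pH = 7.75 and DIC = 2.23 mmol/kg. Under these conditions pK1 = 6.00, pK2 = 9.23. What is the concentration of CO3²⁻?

α₂ = 1 / (1 + [H⁺]/K2 + [H⁺]²/(K1K2)) = 1 / (1 + 10^+1.48 + 10^-0.27)
   = 1 / (1 + 30.200 + 0.53703) = 1/31.737 = 0.03151
[CO3²⁻] = α₂ × DIC = 0.03151 × 2.23 = 0.0703 mmol/kg

[CO3²⁻] = 0.0703 mmol/kg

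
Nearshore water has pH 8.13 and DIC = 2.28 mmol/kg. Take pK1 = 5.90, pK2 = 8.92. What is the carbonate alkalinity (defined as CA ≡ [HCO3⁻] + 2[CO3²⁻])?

CA = 2.59 mmol/kg

CA = [HCO3⁻] + 2[CO3²⁻] = (α₁ + 2α₂)·DIC
At pH 8.13: [H⁺]/K1 = 10^-2.23 = 0.0058884, K2/[H⁺] = 10^-0.79 = 0.16218
α₁ = 1/(1 + 0.0058884 + 0.16218) = 1/1.1681 = 0.8561; α₂ = α₁·K2/[H⁺] = 0.1388
α₁ + 2α₂ = 1.1338
CA = 1.1338 × 2.28 = 2.59 mmol/kg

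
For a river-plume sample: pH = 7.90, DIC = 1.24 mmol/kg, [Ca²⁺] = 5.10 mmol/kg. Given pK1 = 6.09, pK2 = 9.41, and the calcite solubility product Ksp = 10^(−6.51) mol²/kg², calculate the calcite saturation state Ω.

α₂ = 1 / (1 + [H⁺]/K2 + [H⁺]²/(K1K2)) = 1 / (1 + 10^+1.51 + 10^-0.30)
   = 1 / (1 + 32.359 + 0.50119) = 1/33.861 = 0.02953
[CO3²⁻] = α₂ × DIC = 0.02953 × 1.24 = 0.03662 mmol/kg
Ksp = 10^(−6.51) = 3.090×10^-7
Ω = [Ca²⁺][CO3²⁻]/Ksp = (5.10×10^-3)(3.662×10^-5) / 3.090×10^-7 = 0.604

Ω = 0.604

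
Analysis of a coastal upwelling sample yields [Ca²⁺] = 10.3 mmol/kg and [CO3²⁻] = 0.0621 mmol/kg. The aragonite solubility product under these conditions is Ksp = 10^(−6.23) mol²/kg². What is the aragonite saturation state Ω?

Ω = 1.09

Ksp = 10^(−6.23) = 5.888×10^-7
Ω = [Ca²⁺][CO3²⁻]/Ksp = (10.3×10^-3)(0.0621×10^-3) / 5.888×10^-7 = 1.09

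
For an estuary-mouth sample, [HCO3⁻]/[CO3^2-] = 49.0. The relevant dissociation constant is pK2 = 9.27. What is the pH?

From K2 = [H⁺][CO3^2-]/[HCO3⁻]:  pH = pK2 − log₁₀([HCO3⁻]/[CO3^2-])
log₁₀(49.0) = +1.690
pH = 9.27 − (+1.690) = 7.58

pH = 7.58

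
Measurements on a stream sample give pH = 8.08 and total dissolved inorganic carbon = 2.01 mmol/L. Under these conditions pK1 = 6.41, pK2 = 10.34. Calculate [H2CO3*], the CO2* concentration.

α₀ = 1 / (1 + K1/[H⁺] + K1K2/[H⁺]²) = 1 / (1 + 10^+1.67 + 10^-0.59)
   = 1 / (1 + 46.774 + 0.25704) = 1/48.031 = 0.02082
[CO2*] = α₀ × DIC = 0.02082 × 2.01 = 0.0418 mmol/L

[CO2*] = 0.0418 mmol/L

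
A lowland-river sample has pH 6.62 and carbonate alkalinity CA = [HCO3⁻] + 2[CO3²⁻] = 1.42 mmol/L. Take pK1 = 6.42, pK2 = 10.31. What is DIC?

CA = [HCO3⁻] + 2[CO3²⁻] = (α₁ + 2α₂)·DIC
At pH 6.62: [H⁺]/K1 = 10^-0.20 = 0.63096, K2/[H⁺] = 10^-3.69 = 0.00020417
α₁ = 1/(1 + 0.63096 + 0.00020417) = 1/1.6312 = 0.6131; α₂ = α₁·K2/[H⁺] = 0.0001252
α₁ + 2α₂ = 0.6133
DIC = CA / (α₁ + 2α₂) = 1.42 / 0.6133 = 2.32 mmol/L

DIC = 2.32 mmol/L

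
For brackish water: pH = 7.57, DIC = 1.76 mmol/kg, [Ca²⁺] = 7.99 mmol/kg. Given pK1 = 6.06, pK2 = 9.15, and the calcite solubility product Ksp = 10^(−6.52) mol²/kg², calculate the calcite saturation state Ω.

Ω = 1.16

α₂ = 1 / (1 + [H⁺]/K2 + [H⁺]²/(K1K2)) = 1 / (1 + 10^+1.58 + 10^+0.07)
   = 1 / (1 + 38.019 + 1.1749) = 1/40.194 = 0.02488
[CO3²⁻] = α₂ × DIC = 0.02488 × 1.76 = 0.04379 mmol/kg
Ksp = 10^(−6.52) = 3.020×10^-7
Ω = [Ca²⁺][CO3²⁻]/Ksp = (7.99×10^-3)(4.379×10^-5) / 3.020×10^-7 = 1.16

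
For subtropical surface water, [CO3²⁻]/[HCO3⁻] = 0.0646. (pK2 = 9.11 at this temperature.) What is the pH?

pH = 7.92

From K2 = [H⁺][CO3²⁻]/[HCO3⁻]:  pH = pK2 + log₁₀([CO3²⁻]/[HCO3⁻])
log₁₀(0.0646) = -1.190
pH = 9.11 + (-1.190) = 7.92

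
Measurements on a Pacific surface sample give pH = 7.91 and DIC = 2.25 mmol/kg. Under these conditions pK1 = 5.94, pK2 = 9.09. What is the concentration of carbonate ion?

α₂ = 1 / (1 + [H⁺]/K2 + [H⁺]²/(K1K2)) = 1 / (1 + 10^+1.18 + 10^-0.79)
   = 1 / (1 + 15.136 + 0.16218) = 1/16.298 = 0.06136
[CO3²⁻] = α₂ × DIC = 0.06136 × 2.25 = 0.138 mmol/kg

[CO3²⁻] = 0.138 mmol/kg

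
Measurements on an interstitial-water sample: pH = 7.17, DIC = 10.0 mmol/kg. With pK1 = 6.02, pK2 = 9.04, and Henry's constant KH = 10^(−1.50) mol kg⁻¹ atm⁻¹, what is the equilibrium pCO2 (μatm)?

α₀ = 1 / (1 + K1/[H⁺] + K1K2/[H⁺]²) = 1 / (1 + 10^+1.15 + 10^-0.72)
   = 1 / (1 + 14.125 + 0.19055) = 1/15.316 = 0.06529
[CO2*] = α₀ × DIC = 0.06529 × 10.0 = 0.6529 mmol/kg
pCO2 = [CO2*]/KH = 6.529×10^-4 / 3.162×10^-2 = 2.06×10^4 μatm

pCO2 = 2.06×10^4 μatm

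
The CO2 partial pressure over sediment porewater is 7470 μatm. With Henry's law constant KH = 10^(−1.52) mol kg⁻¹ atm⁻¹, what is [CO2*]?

[CO2*] = 226 μmol/kg

KH = 10^(−1.52) = 3.020×10^-2 mol kg⁻¹ atm⁻¹
[CO2*] = KH · pCO2 = 3.020×10^-2 × 7470×10^-6 atm = 2.26×10^-4 mol/kg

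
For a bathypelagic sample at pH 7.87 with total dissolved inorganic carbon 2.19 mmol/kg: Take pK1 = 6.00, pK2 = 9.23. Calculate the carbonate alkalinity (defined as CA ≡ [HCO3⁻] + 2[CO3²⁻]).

CA = 2.25 mmol/kg

CA = [HCO3⁻] + 2[CO3²⁻] = (α₁ + 2α₂)·DIC
At pH 7.87: [H⁺]/K1 = 10^-1.87 = 0.013490, K2/[H⁺] = 10^-1.36 = 0.043652
α₁ = 1/(1 + 0.013490 + 0.043652) = 1/1.0571 = 0.9459; α₂ = α₁·K2/[H⁺] = 0.04129
α₁ + 2α₂ = 1.0285
CA = 1.0285 × 2.19 = 2.25 mmol/kg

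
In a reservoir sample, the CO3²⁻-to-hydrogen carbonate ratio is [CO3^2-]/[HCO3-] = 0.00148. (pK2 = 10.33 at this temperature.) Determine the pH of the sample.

pH = 7.50

From K2 = [H⁺][CO3^2-]/[HCO3-]:  pH = pK2 + log₁₀([CO3^2-]/[HCO3-])
log₁₀(0.00148) = -2.830
pH = 10.33 + (-2.830) = 7.50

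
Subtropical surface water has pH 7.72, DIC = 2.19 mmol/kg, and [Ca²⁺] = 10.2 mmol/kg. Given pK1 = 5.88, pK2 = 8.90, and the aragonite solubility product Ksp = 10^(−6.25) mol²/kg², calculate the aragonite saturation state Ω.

Ω = 2.43

α₂ = 1 / (1 + [H⁺]/K2 + [H⁺]²/(K1K2)) = 1 / (1 + 10^+1.18 + 10^-0.66)
   = 1 / (1 + 15.136 + 0.21878) = 1/16.354 = 0.06115
[CO3²⁻] = α₂ × DIC = 0.06115 × 2.19 = 0.1339 mmol/kg
Ksp = 10^(−6.25) = 5.623×10^-7
Ω = [Ca²⁺][CO3²⁻]/Ksp = (10.2×10^-3)(1.339×10^-4) / 5.623×10^-7 = 2.43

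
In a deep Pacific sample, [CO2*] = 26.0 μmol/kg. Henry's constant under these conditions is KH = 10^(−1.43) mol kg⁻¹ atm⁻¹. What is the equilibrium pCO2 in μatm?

KH = 10^(−1.43) = 3.715×10^-2 mol kg⁻¹ atm⁻¹
pCO2 = [CO2*]/KH = 26.0×10^-6 / 3.715×10^-2 = 7.00×10^-4 atm = 700 μatm

pCO2 = 700 μatm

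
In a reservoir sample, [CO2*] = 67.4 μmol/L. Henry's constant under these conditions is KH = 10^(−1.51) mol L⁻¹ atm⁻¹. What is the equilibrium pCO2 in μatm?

pCO2 = 2180 μatm

KH = 10^(−1.51) = 3.090×10^-2 mol L⁻¹ atm⁻¹
pCO2 = [CO2*]/KH = 67.4×10^-6 / 3.090×10^-2 = 2.18×10^-3 atm = 2180 μatm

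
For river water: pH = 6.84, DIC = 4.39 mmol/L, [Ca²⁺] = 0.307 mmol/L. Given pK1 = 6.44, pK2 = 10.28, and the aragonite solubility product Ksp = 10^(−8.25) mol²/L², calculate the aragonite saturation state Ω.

Ω = 0.0622

α₂ = 1 / (1 + [H⁺]/K2 + [H⁺]²/(K1K2)) = 1 / (1 + 10^+3.44 + 10^+3.04)
   = 1 / (1 + 2754.2 + 1096.5) = 1/3851.7 = 0.0002596
[CO3²⁻] = α₂ × DIC = 0.0002596 × 4.39 = 0.001140 mmol/L = 1.140 μmol/L
Ksp = 10^(−8.25) = 5.623×10^-9
Ω = [Ca²⁺][CO3²⁻]/Ksp = (0.307×10^-3)(1.140×10^-6) / 5.623×10^-9 = 0.0622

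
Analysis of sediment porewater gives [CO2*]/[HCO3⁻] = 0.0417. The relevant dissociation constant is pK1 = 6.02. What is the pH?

pH = 7.40

From K1 = [H⁺][HCO3⁻]/[CO2*]:  pH = pK1 − log₁₀([CO2*]/[HCO3⁻])
log₁₀(0.0417) = -1.380
pH = 6.02 − (-1.380) = 7.40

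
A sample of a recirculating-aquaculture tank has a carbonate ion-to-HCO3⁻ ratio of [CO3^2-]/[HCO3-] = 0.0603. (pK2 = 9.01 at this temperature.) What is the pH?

From K2 = [H⁺][CO3^2-]/[HCO3-]:  pH = pK2 + log₁₀([CO3^2-]/[HCO3-])
log₁₀(0.0603) = -1.220
pH = 9.01 + (-1.220) = 7.79

pH = 7.79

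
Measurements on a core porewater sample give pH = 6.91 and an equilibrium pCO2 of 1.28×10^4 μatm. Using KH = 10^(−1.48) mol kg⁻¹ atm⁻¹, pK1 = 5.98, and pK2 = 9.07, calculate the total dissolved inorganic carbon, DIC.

DIC = 4.06 mmol/kg

[CO2*] = KH · pCO2 = 10^(−1.48) × 1.28×10^4×10^-6 = 4.238×10^-4 mol/kg
α₀ = 1/(1 + K1/[H⁺] + K1K2/[H⁺]²) = 1/(1 + 10^+0.93 + 10^-1.23) = 0.1045
DIC = [CO2*]/α₀ = 4.238×10^-4 / 0.1045 = 4.06 mmol/kg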